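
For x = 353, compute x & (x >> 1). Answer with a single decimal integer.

x = 101100001 = 353
x>>1 = 010110000
AND  = 000100000 = 32
(x & (x >> 1) has a 1 wherever x has two consecutive 1 bits.)

32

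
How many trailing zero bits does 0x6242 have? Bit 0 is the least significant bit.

0x6242 = 110001001000010
Trailing zeros: 1, so the lowest set bit is bit 1 (value 2).

1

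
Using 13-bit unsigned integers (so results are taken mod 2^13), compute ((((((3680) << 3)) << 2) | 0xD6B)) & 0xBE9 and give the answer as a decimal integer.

3680 = 0111001100000
→ << 3 (mod 2^13) → 1001100000000 = 4864
→ << 2 (mod 2^13) → 0110000000000 = 3072
0xD6B = 0110101101011
→ | → 0110101101011 = 3435
0xBE9 = 0101111101001
→ & → 0100101101001 = 2409

2409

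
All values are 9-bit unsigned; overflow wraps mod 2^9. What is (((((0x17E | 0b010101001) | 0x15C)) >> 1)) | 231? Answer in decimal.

0x17E = 101111110
0b010101001 = 010101001
→ | → 111111111 = 511
0x15C = 101011100
→ | → 111111111 = 511
→ >> 1 → 011111111 = 255
231 = 011100111
→ | → 011111111 = 255

255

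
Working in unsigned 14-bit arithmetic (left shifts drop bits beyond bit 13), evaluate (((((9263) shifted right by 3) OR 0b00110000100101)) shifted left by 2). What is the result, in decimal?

9263 = 10010000101111
→ shifted right by 3 → 00010010000101 = 1157
0b00110000100101 = 00110000100101
→ OR → 00110010100101 = 3237
→ shifted left by 2 (mod 2^14) → 11001010010100 = 12948

12948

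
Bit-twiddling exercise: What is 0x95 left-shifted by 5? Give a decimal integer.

0x95 = 0000010010101
shift left by 5 → 1001010100000 = 4768
(equivalently, 149 × 2^5 = 149 × 32)

4768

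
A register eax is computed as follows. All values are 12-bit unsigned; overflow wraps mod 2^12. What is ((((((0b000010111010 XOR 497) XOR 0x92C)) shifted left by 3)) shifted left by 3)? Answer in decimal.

0b000010111010 = 000010111010
497 = 000111110001
→ XOR → 000101001011 = 331
0x92C = 100100101100
→ XOR → 100001100111 = 2151
→ shifted left by 3 (mod 2^12) → 001100111000 = 824
→ shifted left by 3 (mod 2^12) → 100111000000 = 2496

2496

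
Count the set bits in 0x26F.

0x26F = 1001101111
Count the 1s: 1 + 1 + 1 + 1 + 1 + 1 + 1 = 7

7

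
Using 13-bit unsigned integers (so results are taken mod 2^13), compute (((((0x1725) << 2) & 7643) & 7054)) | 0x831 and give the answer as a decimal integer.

0x1725 = 1011100100101
→ << 2 (mod 2^13) → 1110010010100 = 7316
7643 = 1110111011011
→ & → 1110010010000 = 7312
7054 = 1101110001110
→ & → 1100010000000 = 6272
0x831 = 0100000110001
→ | → 1100010110001 = 6321

6321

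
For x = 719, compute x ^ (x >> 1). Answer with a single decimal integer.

936

x = 1011001111 = 719
x>>1 = 0101100111
XOR  = 1110101000 = 936
(x ^ (x >> 1) gives the standard binary-reflected Gray code of x.)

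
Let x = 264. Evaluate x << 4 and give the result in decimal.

4224

264 = 0000100001000
shift left by 4 → 1000010000000 = 4224
(equivalently, 264 × 2^4 = 264 × 16)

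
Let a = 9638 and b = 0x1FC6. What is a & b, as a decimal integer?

9638 = 10010110100110
0x1FC6 = 01111111000110
AND → 00010110000110 = 1414

1414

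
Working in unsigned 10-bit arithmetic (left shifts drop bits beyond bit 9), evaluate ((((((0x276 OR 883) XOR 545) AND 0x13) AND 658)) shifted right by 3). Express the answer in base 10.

2

0x276 = 1001110110
883 = 1101110011
→ OR → 1101110111 = 887
545 = 1000100001
→ XOR → 0101010110 = 342
0x13 = 0000010011
→ AND → 0000010010 = 18
658 = 1010010010
→ AND → 0000010010 = 18
→ shifted right by 3 → 0000000010 = 2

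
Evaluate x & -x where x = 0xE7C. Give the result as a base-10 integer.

x = 111001111100 = 3708
-x (two's complement) = …000110000100
AND   = 000000000100 = 4
(x & -x isolates the lowest set bit of x.)

4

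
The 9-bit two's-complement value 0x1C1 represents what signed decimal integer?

pattern = 111000001 (MSB is 1 ⇒ negative)
Invert: 000111110, add 1 → 000111111 = 63, so the value is -63.
(Equivalently: 449 - 2^9 = 449 - 512 = -63.)

-63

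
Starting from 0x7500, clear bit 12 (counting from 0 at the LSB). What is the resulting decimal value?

25856

x = 111010100000000
bit 12 is currently 1; clear it via x & ~(1 << 12) = x & ~4096
→ 110010100000000 = 25856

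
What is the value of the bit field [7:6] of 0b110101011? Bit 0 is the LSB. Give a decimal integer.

2

v = 110101011
Shift right by 6: 110
Mask low 2 bits: 10 = 2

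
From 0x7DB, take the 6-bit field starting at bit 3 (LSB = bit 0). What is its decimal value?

59

v = 11111011011
Shift right by 3: 11111011
Mask low 6 bits: 111011 = 59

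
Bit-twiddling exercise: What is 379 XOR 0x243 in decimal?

379 = 0101111011
0x243 = 1001000011
XOR → 1100111000 = 824

824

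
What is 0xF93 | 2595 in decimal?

4019

0xF93 = 111110010011
2595 = 101000100011
 OR → 111110110011 = 4019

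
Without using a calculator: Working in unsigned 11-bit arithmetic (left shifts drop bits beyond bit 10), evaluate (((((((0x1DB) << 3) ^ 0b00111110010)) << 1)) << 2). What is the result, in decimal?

0x1DB = 00111011011
→ << 3 (mod 2^11) → 11011011000 = 1752
0b00111110010 = 00111110010
→ ^ → 11100101010 = 1834
→ << 1 (mod 2^11) → 11001010100 = 1620
→ << 2 (mod 2^11) → 00101010000 = 336

336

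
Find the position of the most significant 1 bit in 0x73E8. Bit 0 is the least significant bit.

14

0x73E8 = 111001111101000
The topmost 1 is at position 14 (since 2^14 = 16384 ≤ 29672 < 32768).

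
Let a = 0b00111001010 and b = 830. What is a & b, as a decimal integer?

a = 0111001010
830 = 1100111110
AND → 0100001010 = 266

266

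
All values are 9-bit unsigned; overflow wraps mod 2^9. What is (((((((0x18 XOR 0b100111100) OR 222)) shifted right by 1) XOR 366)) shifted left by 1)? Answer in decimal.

290

0x18 = 000011000
0b100111100 = 100111100
→ XOR → 100100100 = 292
222 = 011011110
→ OR → 111111110 = 510
→ shifted right by 1 → 011111111 = 255
366 = 101101110
→ XOR → 110010001 = 401
→ shifted left by 1 (mod 2^9) → 100100010 = 290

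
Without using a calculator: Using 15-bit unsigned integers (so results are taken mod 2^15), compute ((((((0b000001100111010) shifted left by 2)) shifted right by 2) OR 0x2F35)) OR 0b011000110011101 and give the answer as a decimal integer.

0b000001100111010 = 000001100111010
→ shifted left by 2 (mod 2^15) → 000110011101000 = 3304
→ shifted right by 2 → 000001100111010 = 826
0x2F35 = 010111100110101
→ OR → 010111100111111 = 12095
0b011000110011101 = 011000110011101
→ OR → 011111110111111 = 16319

16319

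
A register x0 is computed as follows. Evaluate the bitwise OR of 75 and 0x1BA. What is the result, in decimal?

507

75 = 001001011
0x1BA = 110111010
 OR → 111111011 = 507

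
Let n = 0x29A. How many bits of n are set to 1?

5

0x29A = 1010011010
Count the 1s: 1 + 1 + 1 + 1 + 1 = 5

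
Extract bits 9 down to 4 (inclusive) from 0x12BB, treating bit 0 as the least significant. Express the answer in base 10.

v = 1001010111011
Shift right by 4: 100101011
Mask low 6 bits: 101011 = 43

43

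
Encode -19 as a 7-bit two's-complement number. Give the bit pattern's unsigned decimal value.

19 in 7 bits: 0010011
Invert: 1101100
Add 1:  1101101 = 109
(Check: 2^7 - 19 = 128 - 19 = 109.)

109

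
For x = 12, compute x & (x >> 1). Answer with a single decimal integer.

x = 1100 = 12
x>>1 = 0110
AND  = 0100 = 4
(x & (x >> 1) has a 1 wherever x has two consecutive 1 bits.)

4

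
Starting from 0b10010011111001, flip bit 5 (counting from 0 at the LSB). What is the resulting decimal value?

9433

x = 10010011111001
bit 5 is currently 1; toggle it via x ^ (1 << 5) = x ^ 32
→ 10010011011001 = 9433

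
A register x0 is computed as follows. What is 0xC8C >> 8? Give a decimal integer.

0xC8C = 110010001100
shift right by 8 → 000000001100 = 12
(equivalently, floor(3212 / 256))

12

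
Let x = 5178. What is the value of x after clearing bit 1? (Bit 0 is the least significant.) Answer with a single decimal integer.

x = 001010000111010
bit 1 is currently 1; clear it via x & ~(1 << 1) = x & ~2
→ 001010000111000 = 5176

5176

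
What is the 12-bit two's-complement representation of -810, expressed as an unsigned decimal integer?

810 in 12 bits: 001100101010
Invert: 110011010101
Add 1:  110011010110 = 3286
(Check: 2^12 - 810 = 4096 - 810 = 3286.)

3286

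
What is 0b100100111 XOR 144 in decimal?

439

a = 100100111
144 = 010010000
XOR → 110110111 = 439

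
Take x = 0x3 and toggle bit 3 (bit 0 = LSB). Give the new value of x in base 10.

x = 00000011
bit 3 is currently 0; toggle it via x ^ (1 << 3) = x ^ 8
→ 00001011 = 11

11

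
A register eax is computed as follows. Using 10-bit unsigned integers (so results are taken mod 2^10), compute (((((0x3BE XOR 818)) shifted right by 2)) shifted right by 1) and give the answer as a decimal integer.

17

0x3BE = 1110111110
818 = 1100110010
→ XOR → 0010001100 = 140
→ shifted right by 2 → 0000100011 = 35
→ shifted right by 1 → 0000010001 = 17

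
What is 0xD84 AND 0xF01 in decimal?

3328

0xD84 = 110110000100
0xF01 = 111100000001
AND → 110100000000 = 3328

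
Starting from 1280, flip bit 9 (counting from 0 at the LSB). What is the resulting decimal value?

x = 00010100000000
bit 9 is currently 0; toggle it via x ^ (1 << 9) = x ^ 512
→ 00011100000000 = 1792

1792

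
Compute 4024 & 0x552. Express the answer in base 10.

4024 = 111110111000
0x552 = 010101010010
AND → 010100010000 = 1296

1296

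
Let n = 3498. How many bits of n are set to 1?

7

3498 = 110110101010
Count the 1s: 1 + 1 + 1 + 1 + 1 + 1 + 1 = 7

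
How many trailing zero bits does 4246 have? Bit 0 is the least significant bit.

4246 = 1000010010110
Trailing zeros: 1, so the lowest set bit is bit 1 (value 2).

1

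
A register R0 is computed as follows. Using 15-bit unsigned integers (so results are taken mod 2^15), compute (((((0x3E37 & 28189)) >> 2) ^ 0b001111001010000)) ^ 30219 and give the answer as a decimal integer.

0x3E37 = 011111000110111
28189 = 110111000011101
→ & → 010111000010101 = 11797
→ >> 2 → 000101110000101 = 2949
0b001111001010000 = 001111001010000
→ ^ → 001010111010101 = 5589
30219 = 111011000001011
→ ^ → 110001111011110 = 25566

25566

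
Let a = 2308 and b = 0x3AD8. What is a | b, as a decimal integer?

15324

2308 = 00100100000100
0x3AD8 = 11101011011000
 OR → 11101111011100 = 15324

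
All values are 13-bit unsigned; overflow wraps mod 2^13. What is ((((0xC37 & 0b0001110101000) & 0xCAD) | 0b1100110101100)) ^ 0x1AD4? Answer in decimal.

0xC37 = 0110000110111
0b0001110101000 = 0001110101000
→ & → 0000000100000 = 32
0xCAD = 0110010101101
→ & → 0000000100000 = 32
0b1100110101100 = 1100110101100
→ | → 1100110101100 = 6572
0x1AD4 = 1101011010100
→ ^ → 0001101111000 = 888

888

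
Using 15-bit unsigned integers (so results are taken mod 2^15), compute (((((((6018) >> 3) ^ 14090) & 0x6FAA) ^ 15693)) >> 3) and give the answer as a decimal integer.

796

6018 = 001011110000010
→ >> 3 → 000001011110000 = 752
14090 = 011011100001010
→ ^ → 011010111111010 = 13818
0x6FAA = 110111110101010
→ & → 010010110101010 = 9642
15693 = 011110101001101
→ ^ → 001100011100111 = 6375
→ >> 3 → 000001100011100 = 796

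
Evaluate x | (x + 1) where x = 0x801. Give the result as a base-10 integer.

2051

x = 100000000001 = 2049
x + 1 = 100000000010
OR    = 100000000011 = 2051
(x | (x + 1) sets the lowest cleared bit.)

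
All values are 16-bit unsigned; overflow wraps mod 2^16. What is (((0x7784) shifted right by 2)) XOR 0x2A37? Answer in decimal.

14294

0x7784 = 0111011110000100
→ shifted right by 2 → 0001110111100001 = 7649
0x2A37 = 0010101000110111
→ XOR → 0011011111010110 = 14294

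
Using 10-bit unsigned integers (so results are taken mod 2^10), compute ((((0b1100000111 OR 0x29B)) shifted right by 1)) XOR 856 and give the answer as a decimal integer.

0b1100000111 = 1100000111
0x29B = 1010011011
→ OR → 1110011111 = 927
→ shifted right by 1 → 0111001111 = 463
856 = 1101011000
→ XOR → 1010010111 = 663

663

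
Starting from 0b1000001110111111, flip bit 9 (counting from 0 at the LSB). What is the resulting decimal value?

x = 1000001110111111
bit 9 is currently 1; toggle it via x ^ (1 << 9) = x ^ 512
→ 1000000110111111 = 33215

33215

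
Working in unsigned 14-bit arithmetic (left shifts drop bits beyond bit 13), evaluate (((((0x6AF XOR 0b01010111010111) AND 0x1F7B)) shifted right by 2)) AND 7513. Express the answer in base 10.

1112

0x6AF = 00011010101111
0b01010111010111 = 01010111010111
→ XOR → 01001101111000 = 4984
0x1F7B = 01111101111011
→ AND → 01001101111000 = 4984
→ shifted right by 2 → 00010011011110 = 1246
7513 = 01110101011001
→ AND → 00010001011000 = 1112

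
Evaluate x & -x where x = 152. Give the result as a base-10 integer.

8

x = 10011000 = 152
-x (two's complement) = …01101000
AND   = 00001000 = 8
(x & -x isolates the lowest set bit of x.)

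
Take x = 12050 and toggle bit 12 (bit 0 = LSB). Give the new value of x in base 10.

16146

x = 10111100010010
bit 12 is currently 0; toggle it via x ^ (1 << 12) = x ^ 4096
→ 11111100010010 = 16146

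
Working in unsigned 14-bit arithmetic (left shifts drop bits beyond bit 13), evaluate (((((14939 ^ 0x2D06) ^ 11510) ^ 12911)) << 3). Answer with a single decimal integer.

3616

14939 = 11101001011011
0x2D06 = 10110100000110
→ ^ → 01011101011101 = 5981
11510 = 10110011110110
→ ^ → 11101110101011 = 15275
12911 = 11001001101111
→ ^ → 00100111000100 = 2500
→ << 3 (mod 2^14) → 00111000100000 = 3616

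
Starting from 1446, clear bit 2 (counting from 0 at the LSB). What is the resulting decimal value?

1442

x = 10110100110
bit 2 is currently 1; clear it via x & ~(1 << 2) = x & ~4
→ 10110100010 = 1442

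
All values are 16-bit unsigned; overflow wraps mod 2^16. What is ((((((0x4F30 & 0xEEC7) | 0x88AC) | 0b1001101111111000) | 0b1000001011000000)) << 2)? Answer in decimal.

0x4F30 = 0100111100110000
0xEEC7 = 1110111011000111
→ & → 0100111000000000 = 19968
0x88AC = 1000100010101100
→ | → 1100111010101100 = 52908
0b1001101111111000 = 1001101111111000
→ | → 1101111111111100 = 57340
0b1000001011000000 = 1000001011000000
→ | → 1101111111111100 = 57340
→ << 2 (mod 2^16) → 0111111111110000 = 32752

32752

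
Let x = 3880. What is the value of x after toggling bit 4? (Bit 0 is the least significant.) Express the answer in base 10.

x = 111100101000
bit 4 is currently 0; toggle it via x ^ (1 << 4) = x ^ 16
→ 111100111000 = 3896

3896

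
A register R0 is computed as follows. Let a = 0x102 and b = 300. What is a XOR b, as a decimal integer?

46

0x102 = 100000010
300 = 100101100
XOR → 000101110 = 46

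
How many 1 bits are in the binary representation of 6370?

6370 = 1100011100010
Count the 1s: 1 + 1 + 1 + 1 + 1 + 1 = 6

6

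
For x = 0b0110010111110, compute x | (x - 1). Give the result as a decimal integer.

x = 110010111110 = 3262
x - 1 = 110010111101
OR    = 110010111111 = 3263
(x | (x - 1) sets all bits below the lowest set bit.)

3263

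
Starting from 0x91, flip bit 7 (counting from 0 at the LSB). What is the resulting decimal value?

17

x = 10010001
bit 7 is currently 1; toggle it via x ^ (1 << 7) = x ^ 128
→ 00010001 = 17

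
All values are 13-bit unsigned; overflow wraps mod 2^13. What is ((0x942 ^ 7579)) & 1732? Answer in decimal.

1216

0x942 = 0100101000010
7579 = 1110110011011
→ ^ → 1010011011001 = 5337
1732 = 0011011000100
→ & → 0010011000000 = 1216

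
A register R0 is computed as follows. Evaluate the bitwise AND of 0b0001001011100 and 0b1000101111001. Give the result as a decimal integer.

a = 0001001011100
b = 1000101111001
AND → 0000001011000 = 88

88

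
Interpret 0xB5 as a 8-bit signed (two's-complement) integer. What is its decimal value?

-75

pattern = 10110101 (MSB is 1 ⇒ negative)
Invert: 01001010, add 1 → 01001011 = 75, so the value is -75.
(Equivalently: 181 - 2^8 = 181 - 256 = -75.)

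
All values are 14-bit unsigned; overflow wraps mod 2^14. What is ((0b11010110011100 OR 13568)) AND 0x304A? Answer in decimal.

12296

0b11010110011100 = 11010110011100
13568 = 11010100000000
→ OR → 11010110011100 = 13724
0x304A = 11000001001010
→ AND → 11000000001000 = 12296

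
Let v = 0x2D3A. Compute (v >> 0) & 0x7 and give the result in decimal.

2

v = 10110100111010
Shift right by 0: 10110100111010
Mask low 3 bits: 010 = 2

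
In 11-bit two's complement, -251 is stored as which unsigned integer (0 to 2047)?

251 in 11 bits: 00011111011
Invert: 11100000100
Add 1:  11100000101 = 1797
(Check: 2^11 - 251 = 2048 - 251 = 1797.)

1797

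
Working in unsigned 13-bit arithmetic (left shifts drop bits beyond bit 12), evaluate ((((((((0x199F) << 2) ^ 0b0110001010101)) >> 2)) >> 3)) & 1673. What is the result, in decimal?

1

0x199F = 1100110011111
→ << 2 (mod 2^13) → 0011001111100 = 1660
0b0110001010101 = 0110001010101
→ ^ → 0101000101001 = 2601
→ >> 2 → 0001010001010 = 650
→ >> 3 → 0000001010001 = 81
1673 = 0011010001001
→ & → 0000000000001 = 1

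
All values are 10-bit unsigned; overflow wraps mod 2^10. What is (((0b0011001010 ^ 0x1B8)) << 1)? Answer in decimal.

740

0b0011001010 = 0011001010
0x1B8 = 0110111000
→ ^ → 0101110010 = 370
→ << 1 (mod 2^10) → 1011100100 = 740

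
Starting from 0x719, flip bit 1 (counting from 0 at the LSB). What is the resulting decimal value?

x = 11100011001
bit 1 is currently 0; toggle it via x ^ (1 << 1) = x ^ 2
→ 11100011011 = 1819

1819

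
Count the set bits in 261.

3

261 = 100000101
Count the 1s: 1 + 1 + 1 = 3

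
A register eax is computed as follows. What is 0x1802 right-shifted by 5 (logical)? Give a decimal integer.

0x1802 = 1100000000010
shift right by 5 → 0000011000000 = 192
(equivalently, floor(6146 / 32))

192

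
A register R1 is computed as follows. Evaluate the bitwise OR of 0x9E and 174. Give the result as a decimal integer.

0x9E = 10011110
174 = 10101110
 OR → 10111110 = 190

190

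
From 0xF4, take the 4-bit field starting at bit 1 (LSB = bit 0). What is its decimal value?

10

v = 0011110100
Shift right by 1: 001111010
Mask low 4 bits: 1010 = 10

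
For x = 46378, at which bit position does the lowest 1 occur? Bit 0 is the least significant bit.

46378 = 1011010100101010
Trailing zeros: 1, so the lowest set bit is bit 1 (value 2).

1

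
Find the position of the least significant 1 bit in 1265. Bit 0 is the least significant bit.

1265 = 10011110001
Trailing zeros: 0, so the lowest set bit is bit 0 (value 1).

0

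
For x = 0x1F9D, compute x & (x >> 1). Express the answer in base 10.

3980

x = 1111110011101 = 8093
x>>1 = 0111111001110
AND  = 0111110001100 = 3980
(x & (x >> 1) has a 1 wherever x has two consecutive 1 bits.)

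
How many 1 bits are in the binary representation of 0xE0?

0xE0 = 11100000
Count the 1s: 1 + 1 + 1 = 3

3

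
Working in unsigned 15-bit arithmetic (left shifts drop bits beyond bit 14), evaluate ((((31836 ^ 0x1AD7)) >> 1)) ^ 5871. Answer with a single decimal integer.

31836 = 111110001011100
0x1AD7 = 001101011010111
→ ^ → 110011010001011 = 26251
→ >> 1 → 011001101000101 = 13125
5871 = 001011011101111
→ ^ → 010010110101010 = 9642

9642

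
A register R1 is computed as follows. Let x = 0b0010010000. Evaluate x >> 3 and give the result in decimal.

18

x = 10010000
shift right by 3 → 00010010 = 18
(equivalently, floor(144 / 8))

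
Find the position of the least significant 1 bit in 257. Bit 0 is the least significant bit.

0

257 = 100000001
Trailing zeros: 0, so the lowest set bit is bit 0 (value 1).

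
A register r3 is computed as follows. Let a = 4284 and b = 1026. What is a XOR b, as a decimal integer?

4284 = 1000010111100
1026 = 0010000000010
XOR → 1010010111110 = 5310

5310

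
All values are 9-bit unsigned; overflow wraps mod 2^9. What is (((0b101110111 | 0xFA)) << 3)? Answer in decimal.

0b101110111 = 101110111
0xFA = 011111010
→ | → 111111111 = 511
→ << 3 (mod 2^9) → 111111000 = 504

504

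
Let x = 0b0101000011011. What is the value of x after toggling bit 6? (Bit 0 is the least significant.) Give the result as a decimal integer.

2651

x = 0101000011011
bit 6 is currently 0; toggle it via x ^ (1 << 6) = x ^ 64
→ 0101001011011 = 2651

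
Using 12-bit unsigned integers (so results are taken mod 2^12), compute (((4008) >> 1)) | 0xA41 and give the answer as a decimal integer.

4053

4008 = 111110101000
→ >> 1 → 011111010100 = 2004
0xA41 = 101001000001
→ | → 111111010101 = 4053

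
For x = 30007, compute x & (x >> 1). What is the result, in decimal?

12307

x = 111010100110111 = 30007
x>>1 = 011101010011011
AND  = 011000000010011 = 12307
(x & (x >> 1) has a 1 wherever x has two consecutive 1 bits.)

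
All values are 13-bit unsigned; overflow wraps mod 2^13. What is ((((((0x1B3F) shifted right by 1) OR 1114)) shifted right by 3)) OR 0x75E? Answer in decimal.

2047

0x1B3F = 1101100111111
→ shifted right by 1 → 0110110011111 = 3487
1114 = 0010001011010
→ OR → 0110111011111 = 3551
→ shifted right by 3 → 0000110111011 = 443
0x75E = 0011101011110
→ OR → 0011111111111 = 2047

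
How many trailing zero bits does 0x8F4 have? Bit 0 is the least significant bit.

2

0x8F4 = 100011110100
Trailing zeros: 2, so the lowest set bit is bit 2 (value 4).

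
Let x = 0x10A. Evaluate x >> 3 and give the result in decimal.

33

0x10A = 100001010
shift right by 3 → 000100001 = 33
(equivalently, floor(266 / 8))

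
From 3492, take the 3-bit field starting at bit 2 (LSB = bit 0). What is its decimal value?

v = 110110100100
Shift right by 2: 1101101001
Mask low 3 bits: 001 = 1

1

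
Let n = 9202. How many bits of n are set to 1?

9202 = 10001111110010
Count the 1s: 1 + 1 + 1 + 1 + 1 + 1 + 1 + 1 = 8

8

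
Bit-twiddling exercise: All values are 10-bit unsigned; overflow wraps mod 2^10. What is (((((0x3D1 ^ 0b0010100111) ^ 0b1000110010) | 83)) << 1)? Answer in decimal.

0x3D1 = 1111010001
0b0010100111 = 0010100111
→ ^ → 1101110110 = 886
0b1000110010 = 1000110010
→ ^ → 0101000100 = 324
83 = 0001010011
→ | → 0101010111 = 343
→ << 1 (mod 2^10) → 1010101110 = 686

686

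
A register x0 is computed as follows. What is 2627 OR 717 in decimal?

2767

2627 = 101001000011
717 = 001011001101
 OR → 101011001111 = 2767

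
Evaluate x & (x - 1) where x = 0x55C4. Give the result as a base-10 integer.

x = 101010111000100 = 21956
x - 1 = 101010111000011
AND   = 101010111000000 = 21952
(x & (x - 1) clears the lowest set bit of x.)

21952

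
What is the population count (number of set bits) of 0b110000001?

3

n = 110000001
Count the 1s: 1 + 1 + 1 = 3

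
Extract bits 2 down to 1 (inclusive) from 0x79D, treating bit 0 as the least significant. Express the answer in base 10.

v = 0011110011101
Shift right by 1: 001111001110
Mask low 2 bits: 10 = 2

2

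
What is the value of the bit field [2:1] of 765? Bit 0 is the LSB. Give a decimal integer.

2

v = 01011111101
Shift right by 1: 0101111110
Mask low 2 bits: 10 = 2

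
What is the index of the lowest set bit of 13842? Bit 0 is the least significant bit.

1

13842 = 11011000010010
Trailing zeros: 1, so the lowest set bit is bit 1 (value 2).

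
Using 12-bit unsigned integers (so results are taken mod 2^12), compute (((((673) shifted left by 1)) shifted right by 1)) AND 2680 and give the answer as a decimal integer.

544

673 = 001010100001
→ shifted left by 1 (mod 2^12) → 010101000010 = 1346
→ shifted right by 1 → 001010100001 = 673
2680 = 101001111000
→ AND → 001000100000 = 544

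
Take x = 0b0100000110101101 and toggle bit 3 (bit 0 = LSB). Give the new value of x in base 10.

x = 0100000110101101
bit 3 is currently 1; toggle it via x ^ (1 << 3) = x ^ 8
→ 0100000110100101 = 16805

16805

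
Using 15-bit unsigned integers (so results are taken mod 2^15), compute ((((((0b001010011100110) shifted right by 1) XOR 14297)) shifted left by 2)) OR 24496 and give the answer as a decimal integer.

0b001010011100110 = 001010011100110
→ shifted right by 1 → 000101001110011 = 2675
14297 = 011011111011001
→ XOR → 011110110101010 = 15786
→ shifted left by 2 (mod 2^15) → 111011010101000 = 30376
24496 = 101111110110000
→ OR → 111111110111000 = 32696

32696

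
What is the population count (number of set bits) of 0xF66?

8

0xF66 = 111101100110
Count the 1s: 1 + 1 + 1 + 1 + 1 + 1 + 1 + 1 = 8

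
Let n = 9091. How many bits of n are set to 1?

6

9091 = 10001110000011
Count the 1s: 1 + 1 + 1 + 1 + 1 + 1 = 6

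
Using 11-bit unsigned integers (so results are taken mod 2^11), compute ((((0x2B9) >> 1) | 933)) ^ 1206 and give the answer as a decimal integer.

1867

0x2B9 = 01010111001
→ >> 1 → 00101011100 = 348
933 = 01110100101
→ | → 01111111101 = 1021
1206 = 10010110110
→ ^ → 11101001011 = 1867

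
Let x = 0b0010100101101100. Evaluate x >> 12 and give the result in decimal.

2

x = 10100101101100
shift right by 12 → 00000000000010 = 2
(equivalently, floor(10604 / 4096))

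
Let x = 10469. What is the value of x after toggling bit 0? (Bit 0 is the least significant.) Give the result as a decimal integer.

x = 10100011100101
bit 0 is currently 1; toggle it via x ^ (1 << 0) = x ^ 1
→ 10100011100100 = 10468

10468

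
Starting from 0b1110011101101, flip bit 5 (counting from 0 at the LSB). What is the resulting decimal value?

x = 1110011101101
bit 5 is currently 1; toggle it via x ^ (1 << 5) = x ^ 32
→ 1110011001101 = 7373

7373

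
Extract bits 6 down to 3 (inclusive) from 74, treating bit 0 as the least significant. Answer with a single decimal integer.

9

v = 001001010
Shift right by 3: 001001
Mask low 4 bits: 1001 = 9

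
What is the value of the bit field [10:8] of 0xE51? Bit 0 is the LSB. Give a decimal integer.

v = 111001010001
Shift right by 8: 1110
Mask low 3 bits: 110 = 6

6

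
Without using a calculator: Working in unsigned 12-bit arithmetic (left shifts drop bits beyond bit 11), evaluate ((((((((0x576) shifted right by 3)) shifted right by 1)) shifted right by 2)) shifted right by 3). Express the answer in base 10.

2

0x576 = 010101110110
→ shifted right by 3 → 000010101110 = 174
→ shifted right by 1 → 000001010111 = 87
→ shifted right by 2 → 000000010101 = 21
→ shifted right by 3 → 000000000010 = 2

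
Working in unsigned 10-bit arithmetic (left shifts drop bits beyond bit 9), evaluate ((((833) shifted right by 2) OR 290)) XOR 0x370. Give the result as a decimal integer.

833 = 1101000001
→ shifted right by 2 → 0011010000 = 208
290 = 0100100010
→ OR → 0111110010 = 498
0x370 = 1101110000
→ XOR → 1010000010 = 642

642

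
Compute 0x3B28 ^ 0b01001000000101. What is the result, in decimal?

10541

0x3B28 = 11101100101000
b = 01001000000101
XOR → 10100100101101 = 10541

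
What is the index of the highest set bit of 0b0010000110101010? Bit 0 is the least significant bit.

13

0b0010000110101010 = 10000110101010
The topmost 1 is at position 13 (since 2^13 = 8192 ≤ 8618 < 16384).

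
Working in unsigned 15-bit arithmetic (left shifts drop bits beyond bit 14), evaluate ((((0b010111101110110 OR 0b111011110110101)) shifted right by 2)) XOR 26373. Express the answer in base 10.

0b010111101110110 = 010111101110110
0b111011110110101 = 111011110110101
→ OR → 111111111110111 = 32759
→ shifted right by 2 → 001111111111101 = 8189
26373 = 110011100000101
→ XOR → 111100011111000 = 30968

30968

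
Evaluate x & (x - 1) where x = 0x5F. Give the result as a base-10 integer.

x = 1011111 = 95
x - 1 = 1011110
AND   = 1011110 = 94
(x & (x - 1) clears the lowest set bit of x.)

94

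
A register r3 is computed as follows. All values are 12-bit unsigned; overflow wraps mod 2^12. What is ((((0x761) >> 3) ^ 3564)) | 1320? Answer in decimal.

3368

0x761 = 011101100001
→ >> 3 → 000011101100 = 236
3564 = 110111101100
→ ^ → 110100000000 = 3328
1320 = 010100101000
→ | → 110100101000 = 3368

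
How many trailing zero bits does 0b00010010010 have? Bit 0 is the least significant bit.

1

0b00010010010 = 10010010
Trailing zeros: 1, so the lowest set bit is bit 1 (value 2).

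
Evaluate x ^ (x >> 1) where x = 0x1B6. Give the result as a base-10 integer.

365

x = 110110110 = 438
x>>1 = 011011011
XOR  = 101101101 = 365
(x ^ (x >> 1) gives the standard binary-reflected Gray code of x.)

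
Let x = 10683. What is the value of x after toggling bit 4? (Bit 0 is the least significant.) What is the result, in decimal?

10667

x = 010100110111011
bit 4 is currently 1; toggle it via x ^ (1 << 4) = x ^ 16
→ 010100110101011 = 10667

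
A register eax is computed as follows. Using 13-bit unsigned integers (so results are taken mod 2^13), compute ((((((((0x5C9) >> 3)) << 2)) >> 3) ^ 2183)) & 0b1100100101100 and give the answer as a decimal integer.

2056

0x5C9 = 0010111001001
→ >> 3 → 0000010111001 = 185
→ << 2 (mod 2^13) → 0001011100100 = 740
→ >> 3 → 0000001011100 = 92
2183 = 0100010000111
→ ^ → 0100011011011 = 2267
0b1100100101100 = 1100100101100
→ & → 0100000001000 = 2056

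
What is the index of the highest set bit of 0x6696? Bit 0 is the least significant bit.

14

0x6696 = 110011010010110
The topmost 1 is at position 14 (since 2^14 = 16384 ≤ 26262 < 32768).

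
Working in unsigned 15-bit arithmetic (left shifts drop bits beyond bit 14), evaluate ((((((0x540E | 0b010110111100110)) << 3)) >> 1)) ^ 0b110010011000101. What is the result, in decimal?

0x540E = 101010000001110
0b010110111100110 = 010110111100110
→ | → 111110111101110 = 32238
→ << 3 (mod 2^15) → 110111101110000 = 28528
→ >> 1 → 011011110111000 = 14264
0b110010011000101 = 110010011000101
→ ^ → 101001101111101 = 21373

21373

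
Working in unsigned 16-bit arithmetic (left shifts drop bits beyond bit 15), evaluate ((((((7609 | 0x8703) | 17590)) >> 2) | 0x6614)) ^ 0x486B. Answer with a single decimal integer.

16276

7609 = 0001110110111001
0x8703 = 1000011100000011
→ | → 1001111110111011 = 40891
17590 = 0100010010110110
→ | → 1101111110111111 = 57279
→ >> 2 → 0011011111101111 = 14319
0x6614 = 0110011000010100
→ | → 0111011111111111 = 30719
0x486B = 0100100001101011
→ ^ → 0011111110010100 = 16276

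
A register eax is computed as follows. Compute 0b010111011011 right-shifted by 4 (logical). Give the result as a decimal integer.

93

x = 10111011011
shift right by 4 → 00001011101 = 93
(equivalently, floor(1499 / 16))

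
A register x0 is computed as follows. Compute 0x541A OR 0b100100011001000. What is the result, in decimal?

0x541A = 101010000011010
b = 100100011001000
 OR → 101110011011010 = 23770

23770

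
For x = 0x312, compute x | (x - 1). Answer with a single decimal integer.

x = 1100010010 = 786
x - 1 = 1100010001
OR    = 1100010011 = 787
(x | (x - 1) sets all bits below the lowest set bit.)

787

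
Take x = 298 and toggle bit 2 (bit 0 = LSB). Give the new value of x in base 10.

302

x = 100101010
bit 2 is currently 0; toggle it via x ^ (1 << 2) = x ^ 4
→ 100101110 = 302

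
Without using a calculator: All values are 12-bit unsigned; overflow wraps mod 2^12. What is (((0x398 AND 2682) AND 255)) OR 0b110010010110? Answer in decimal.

0x398 = 001110011000
2682 = 101001111010
→ AND → 001000011000 = 536
255 = 000011111111
→ AND → 000000011000 = 24
0b110010010110 = 110010010110
→ OR → 110010011110 = 3230

3230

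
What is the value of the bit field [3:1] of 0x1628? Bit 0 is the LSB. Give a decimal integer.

v = 01011000101000
Shift right by 1: 0101100010100
Mask low 3 bits: 100 = 4

4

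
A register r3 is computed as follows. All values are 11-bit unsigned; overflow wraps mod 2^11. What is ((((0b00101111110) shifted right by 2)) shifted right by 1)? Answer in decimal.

47

0b00101111110 = 00101111110
→ shifted right by 2 → 00001011111 = 95
→ shifted right by 1 → 00000101111 = 47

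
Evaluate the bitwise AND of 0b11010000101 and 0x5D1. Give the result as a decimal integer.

1153

a = 11010000101
0x5D1 = 10111010001
AND → 10010000001 = 1153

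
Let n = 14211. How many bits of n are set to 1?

8

14211 = 11011110000011
Count the 1s: 1 + 1 + 1 + 1 + 1 + 1 + 1 + 1 = 8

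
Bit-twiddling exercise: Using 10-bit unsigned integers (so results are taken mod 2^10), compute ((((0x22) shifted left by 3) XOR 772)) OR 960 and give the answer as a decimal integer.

980

0x22 = 0000100010
→ shifted left by 3 (mod 2^10) → 0100010000 = 272
772 = 1100000100
→ XOR → 1000010100 = 532
960 = 1111000000
→ OR → 1111010100 = 980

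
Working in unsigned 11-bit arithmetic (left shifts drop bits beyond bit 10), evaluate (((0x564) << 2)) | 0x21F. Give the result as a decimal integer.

1951

0x564 = 10101100100
→ << 2 (mod 2^11) → 10110010000 = 1424
0x21F = 01000011111
→ | → 11110011111 = 1951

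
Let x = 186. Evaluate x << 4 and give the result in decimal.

2976

186 = 000010111010
shift left by 4 → 101110100000 = 2976
(equivalently, 186 × 2^4 = 186 × 16)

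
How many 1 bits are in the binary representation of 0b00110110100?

5

n = 110110100
Count the 1s: 1 + 1 + 1 + 1 + 1 = 5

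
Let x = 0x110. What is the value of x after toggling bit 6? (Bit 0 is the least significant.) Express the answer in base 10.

336

x = 0100010000
bit 6 is currently 0; toggle it via x ^ (1 << 6) = x ^ 64
→ 0101010000 = 336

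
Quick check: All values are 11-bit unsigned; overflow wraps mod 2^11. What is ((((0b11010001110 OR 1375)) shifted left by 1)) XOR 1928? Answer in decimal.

54

0b11010001110 = 11010001110
1375 = 10101011111
→ OR → 11111011111 = 2015
→ shifted left by 1 (mod 2^11) → 11110111110 = 1982
1928 = 11110001000
→ XOR → 00000110110 = 54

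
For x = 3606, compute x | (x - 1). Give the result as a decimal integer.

3607

x = 111000010110 = 3606
x - 1 = 111000010101
OR    = 111000010111 = 3607
(x | (x - 1) sets all bits below the lowest set bit.)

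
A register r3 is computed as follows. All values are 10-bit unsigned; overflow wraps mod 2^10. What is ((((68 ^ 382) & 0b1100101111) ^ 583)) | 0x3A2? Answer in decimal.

68 = 0001000100
382 = 0101111110
→ ^ → 0100111010 = 314
0b1100101111 = 1100101111
→ & → 0100101010 = 298
583 = 1001000111
→ ^ → 1101101101 = 877
0x3A2 = 1110100010
→ | → 1111101111 = 1007

1007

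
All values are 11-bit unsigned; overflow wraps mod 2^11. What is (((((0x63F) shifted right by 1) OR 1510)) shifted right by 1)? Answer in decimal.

1023

0x63F = 11000111111
→ shifted right by 1 → 01100011111 = 799
1510 = 10111100110
→ OR → 11111111111 = 2047
→ shifted right by 1 → 01111111111 = 1023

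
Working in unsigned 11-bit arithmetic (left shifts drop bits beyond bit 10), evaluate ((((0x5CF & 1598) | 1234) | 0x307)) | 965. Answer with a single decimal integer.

0x5CF = 10111001111
1598 = 11000111110
→ & → 10000001110 = 1038
1234 = 10011010010
→ | → 10011011110 = 1246
0x307 = 01100000111
→ | → 11111011111 = 2015
965 = 01111000101
→ | → 11111011111 = 2015

2015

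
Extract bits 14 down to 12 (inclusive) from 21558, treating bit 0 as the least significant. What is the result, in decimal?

v = 0101010000110110
Shift right by 12: 0101
Mask low 3 bits: 101 = 5

5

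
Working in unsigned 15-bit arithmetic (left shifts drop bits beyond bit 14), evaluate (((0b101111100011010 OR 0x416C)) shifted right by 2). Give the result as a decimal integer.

6111

0b101111100011010 = 101111100011010
0x416C = 100000101101100
→ OR → 101111101111110 = 24446
→ shifted right by 2 → 001011111011111 = 6111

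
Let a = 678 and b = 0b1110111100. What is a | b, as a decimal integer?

678 = 1010100110
b = 1110111100
 OR → 1110111110 = 958

958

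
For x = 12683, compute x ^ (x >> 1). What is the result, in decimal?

10574

x = 11000110001011 = 12683
x>>1 = 01100011000101
XOR  = 10100101001110 = 10574
(x ^ (x >> 1) gives the standard binary-reflected Gray code of x.)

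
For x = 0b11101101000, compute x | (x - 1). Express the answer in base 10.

x = 11101101000 = 1896
x - 1 = 11101100111
OR    = 11101101111 = 1903
(x | (x - 1) sets all bits below the lowest set bit.)

1903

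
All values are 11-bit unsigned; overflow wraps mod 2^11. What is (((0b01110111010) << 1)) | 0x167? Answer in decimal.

1911

0b01110111010 = 01110111010
→ << 1 (mod 2^11) → 11101110100 = 1908
0x167 = 00101100111
→ | → 11101110111 = 1911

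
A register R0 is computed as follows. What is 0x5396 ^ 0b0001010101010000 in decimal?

18118

0x5396 = 101001110010110
b = 001010101010000
XOR → 100011011000110 = 18118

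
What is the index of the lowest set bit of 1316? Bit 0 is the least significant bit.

2

1316 = 10100100100
Trailing zeros: 2, so the lowest set bit is bit 2 (value 4).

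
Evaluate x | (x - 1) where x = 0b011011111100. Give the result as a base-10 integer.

1791

x = 11011111100 = 1788
x - 1 = 11011111011
OR    = 11011111111 = 1791
(x | (x - 1) sets all bits below the lowest set bit.)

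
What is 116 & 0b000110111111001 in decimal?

112

116 = 000001110100
b = 110111111001
AND → 000001110000 = 112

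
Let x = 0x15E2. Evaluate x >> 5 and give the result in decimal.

175

0x15E2 = 1010111100010
shift right by 5 → 0000010101111 = 175
(equivalently, floor(5602 / 32))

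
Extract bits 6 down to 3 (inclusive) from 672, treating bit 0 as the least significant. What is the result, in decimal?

4

v = 1010100000
Shift right by 3: 1010100
Mask low 4 bits: 0100 = 4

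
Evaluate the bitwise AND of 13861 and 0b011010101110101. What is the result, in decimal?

13861 = 11011000100101
b = 11010101110101
AND → 11010000100101 = 13349

13349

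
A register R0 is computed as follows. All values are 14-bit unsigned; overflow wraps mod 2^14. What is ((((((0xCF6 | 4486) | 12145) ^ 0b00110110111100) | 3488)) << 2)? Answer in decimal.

0xCF6 = 00110011110110
4486 = 01000110000110
→ | → 01110111110110 = 7670
12145 = 10111101110001
→ | → 11111111110111 = 16375
0b00110110111100 = 00110110111100
→ ^ → 11001001001011 = 12875
3488 = 00110110100000
→ | → 11111111101011 = 16363
→ << 2 (mod 2^14) → 11111110101100 = 16300

16300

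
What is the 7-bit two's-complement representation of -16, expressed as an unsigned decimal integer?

112

16 in 7 bits: 0010000
Invert: 1101111
Add 1:  1110000 = 112
(Check: 2^7 - 16 = 128 - 16 = 112.)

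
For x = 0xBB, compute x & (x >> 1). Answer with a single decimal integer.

25

x = 10111011 = 187
x>>1 = 01011101
AND  = 00011001 = 25
(x & (x >> 1) has a 1 wherever x has two consecutive 1 bits.)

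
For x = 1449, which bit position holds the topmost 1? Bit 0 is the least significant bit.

10

1449 = 10110101001
The topmost 1 is at position 10 (since 2^10 = 1024 ≤ 1449 < 2048).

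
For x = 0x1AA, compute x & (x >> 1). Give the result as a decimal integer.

x = 110101010 = 426
x>>1 = 011010101
AND  = 010000000 = 128
(x & (x >> 1) has a 1 wherever x has two consecutive 1 bits.)

128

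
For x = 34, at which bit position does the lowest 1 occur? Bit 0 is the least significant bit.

1

34 = 100010
Trailing zeros: 1, so the lowest set bit is bit 1 (value 2).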